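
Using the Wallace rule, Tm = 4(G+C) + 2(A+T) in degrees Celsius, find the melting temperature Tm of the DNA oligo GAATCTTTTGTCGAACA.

T=6, G=3, C=3, A=5
AT pairs contribute 11, GC pairs contribute 6.
Tm = 2(11) + 4(6) = 22 + 24 = 46°C

46°C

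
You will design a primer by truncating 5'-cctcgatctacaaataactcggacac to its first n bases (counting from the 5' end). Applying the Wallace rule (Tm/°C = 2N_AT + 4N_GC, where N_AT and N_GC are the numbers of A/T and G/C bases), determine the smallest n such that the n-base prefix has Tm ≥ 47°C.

First 17 bases: CCTCGATCTACAAATAA → Tm = 46°C (< 47°C)
First 18 bases: CCTCGATCTACAAATAAC → Tm = 50°C (≥ 47°C)
Since every base adds ≥2°C, Tm only increases with n, so the threshold is first crossed at n = 18.

n = 18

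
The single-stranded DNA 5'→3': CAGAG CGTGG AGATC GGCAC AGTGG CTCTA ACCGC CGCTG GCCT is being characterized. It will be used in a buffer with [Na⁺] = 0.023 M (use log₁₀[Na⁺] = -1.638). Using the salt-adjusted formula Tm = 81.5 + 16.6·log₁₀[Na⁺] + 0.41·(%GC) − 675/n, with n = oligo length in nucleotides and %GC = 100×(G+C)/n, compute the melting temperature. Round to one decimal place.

Length n = 44. C=14, G=15, A=8, T=7
G+C = 29, so %GC = 29/44 × 100 = 65.909%
Salt term: 16.6 × (-1.638) = -27.191
GC term: 0.41 × 65.909 = 27.023; length term: −675/44 = −15.341
Tm = 81.5 + (-27.191) + 27.023 − 15.341 = 65.991 → 66.0°C

66.0°C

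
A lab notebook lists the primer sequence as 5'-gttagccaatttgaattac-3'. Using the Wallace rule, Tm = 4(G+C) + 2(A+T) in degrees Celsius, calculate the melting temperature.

50°C

Base counts: A=6, G=3, C=3, T=7
AT pairs contribute 13, GC pairs contribute 6.
Tm = 4·6 + 2·13 = 24 + 26 = 50°C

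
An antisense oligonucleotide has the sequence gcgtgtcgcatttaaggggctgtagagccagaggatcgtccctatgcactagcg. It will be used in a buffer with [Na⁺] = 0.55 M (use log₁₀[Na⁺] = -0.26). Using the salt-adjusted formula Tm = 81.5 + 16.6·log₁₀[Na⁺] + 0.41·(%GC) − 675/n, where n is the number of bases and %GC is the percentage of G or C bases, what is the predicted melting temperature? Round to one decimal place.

88.2°C

Length n = 54. Base counts: A=11, T=12, G=18, C=13
G+C = 31, so %GC = 31/54 × 100 = 57.407%
Salt term: 16.6 × (-0.26) = -4.316
GC term: 0.41 × 57.407 = 23.537; length term: −675/54 = −12.5
Tm = 81.5 + (-4.316) + 23.537 − 12.5 = 88.221 → 88.2°C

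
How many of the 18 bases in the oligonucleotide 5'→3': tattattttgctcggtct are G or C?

6

Counting bases: A=2, C=3, T=10, G=3
G+C = 3 + 3 = 6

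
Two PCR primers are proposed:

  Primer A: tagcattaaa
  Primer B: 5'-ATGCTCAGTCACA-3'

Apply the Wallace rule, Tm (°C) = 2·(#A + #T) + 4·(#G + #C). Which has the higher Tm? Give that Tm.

Primer B, 38°C

Primer A: A+T=8, G+C=2 → Tm = 2(8)+4(2) = 24°C
Primer B: A+T=7, G+C=6 → Tm = 2(7)+4(6) = 38°C
24°C vs 38°C → primer B is higher.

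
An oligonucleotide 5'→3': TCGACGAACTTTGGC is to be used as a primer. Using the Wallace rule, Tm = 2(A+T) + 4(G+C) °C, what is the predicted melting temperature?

46°C

Scanning the sequence gives C=4, G=4, T=4, A=3.
A+T = 7, G+C = 8
Tm = 2×7 + 4×8 = 46°C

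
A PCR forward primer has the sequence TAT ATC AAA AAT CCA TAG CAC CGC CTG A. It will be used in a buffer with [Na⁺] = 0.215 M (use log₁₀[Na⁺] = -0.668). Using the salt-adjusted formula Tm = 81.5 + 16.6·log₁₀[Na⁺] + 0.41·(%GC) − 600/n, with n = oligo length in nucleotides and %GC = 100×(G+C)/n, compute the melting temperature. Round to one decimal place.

65.1°C

Length n = 28. A=11, G=3, T=6, C=8
G+C = 11, so %GC = 11/28 × 100 = 39.286%
Salt term: 16.6 × (-0.668) = -11.089
GC term: 0.41 × 39.286 = 16.107; length term: −600/28 = −21.429
Tm = 81.5 + (-11.089) + 16.107 − 21.429 = 65.089 → 65.1°C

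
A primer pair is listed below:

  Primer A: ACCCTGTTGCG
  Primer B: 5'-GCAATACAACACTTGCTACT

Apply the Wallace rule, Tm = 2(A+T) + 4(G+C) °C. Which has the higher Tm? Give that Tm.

Primer A: A+T=4, G+C=7 → Tm = 2(4)+4(7) = 36°C
Primer B: A+T=12, G+C=8 → Tm = 2(12)+4(8) = 56°C
36°C vs 56°C → primer B is higher.

Primer B, 56°C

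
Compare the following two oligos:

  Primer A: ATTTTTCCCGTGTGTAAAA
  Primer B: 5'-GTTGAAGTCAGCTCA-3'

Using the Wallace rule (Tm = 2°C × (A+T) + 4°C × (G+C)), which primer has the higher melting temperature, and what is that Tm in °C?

Primer A: A+T=13, G+C=6 → Tm = 2(13)+4(6) = 50°C
Primer B: A+T=8, G+C=7 → Tm = 2(8)+4(7) = 44°C
50°C vs 44°C → primer A is higher.

Primer A, 50°C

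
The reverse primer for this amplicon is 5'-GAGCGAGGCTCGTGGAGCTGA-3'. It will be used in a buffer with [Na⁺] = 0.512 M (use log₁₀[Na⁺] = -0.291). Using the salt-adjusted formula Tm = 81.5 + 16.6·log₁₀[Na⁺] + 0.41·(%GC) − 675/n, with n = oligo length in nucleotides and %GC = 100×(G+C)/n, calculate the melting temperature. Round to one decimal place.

71.9°C

Length n = 21. C=4, T=3, G=10, A=4
G+C = 14, so %GC = 14/21 × 100 = 66.667%
Salt term: 16.6 × (-0.291) = -4.831
GC term: 0.41 × 66.667 = 27.333; length term: −675/21 = −32.143
Tm = 81.5 + (-4.831) + 27.333 − 32.143 = 71.859 → 71.9°C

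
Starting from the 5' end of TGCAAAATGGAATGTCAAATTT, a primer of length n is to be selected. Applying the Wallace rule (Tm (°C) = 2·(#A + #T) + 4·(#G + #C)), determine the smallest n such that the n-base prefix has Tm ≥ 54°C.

n = 21

First 20 bases: TGCAAAATGGAATGTCAAAT → Tm = 52°C (< 54°C)
First 21 bases: TGCAAAATGGAATGTCAAATT → Tm = 54°C (≥ 54°C)
Each additional base adds 2°C (A/T) or 4°C (G/C), so Tm is non-decreasing in n; n = 21 is the first length to reach 54°C.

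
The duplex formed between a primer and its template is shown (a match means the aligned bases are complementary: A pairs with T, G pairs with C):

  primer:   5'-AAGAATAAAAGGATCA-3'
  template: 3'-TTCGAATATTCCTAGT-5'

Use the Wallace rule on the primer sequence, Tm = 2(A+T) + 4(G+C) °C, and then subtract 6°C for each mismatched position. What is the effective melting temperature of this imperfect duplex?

Primer base counts: A=10, T=2, G=3, C=1 → A+T=12, G+C=4
Perfect-match Tm = 2(12) + 4(4) = 24 + 16 = 40°C
Mismatches (positions where the bases are not complementary): 3 (at positions 4, 5, 8)
Effective Tm = 40 − 3×6 = 40 − 18 = 22°C

22°C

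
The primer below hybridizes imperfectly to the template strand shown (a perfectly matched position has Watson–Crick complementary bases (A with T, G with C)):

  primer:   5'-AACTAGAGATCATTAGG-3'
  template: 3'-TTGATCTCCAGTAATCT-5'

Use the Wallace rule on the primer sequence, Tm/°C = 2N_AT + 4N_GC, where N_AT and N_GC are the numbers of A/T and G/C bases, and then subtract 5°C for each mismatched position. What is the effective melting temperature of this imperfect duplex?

36°C

Primer base counts: A=7, T=4, G=4, C=2 → A+T=11, G+C=6
Perfect-match Tm = 2(11) + 4(6) = 22 + 24 = 46°C
Mismatches (positions where the bases are not complementary): 2 (at positions 9, 17)
Effective Tm = 46 − 2×5 = 46 − 10 = 36°C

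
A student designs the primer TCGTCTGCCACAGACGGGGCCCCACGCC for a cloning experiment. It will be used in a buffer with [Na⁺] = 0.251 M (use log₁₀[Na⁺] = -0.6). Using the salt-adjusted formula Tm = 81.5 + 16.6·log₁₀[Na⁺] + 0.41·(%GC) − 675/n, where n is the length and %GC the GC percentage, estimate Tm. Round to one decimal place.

78.2°C

Length n = 28. Counting bases: T=3, C=13, G=8, A=4
G+C = 21, so %GC = 21/28 × 100 = 75%
Salt term: 16.6 × (-0.6) = -9.96
GC term: 0.41 × 75 = 30.75; length term: −675/28 = −24.107
Tm = 81.5 + (-9.96) + 30.75 − 24.107 = 78.183 → 78.2°C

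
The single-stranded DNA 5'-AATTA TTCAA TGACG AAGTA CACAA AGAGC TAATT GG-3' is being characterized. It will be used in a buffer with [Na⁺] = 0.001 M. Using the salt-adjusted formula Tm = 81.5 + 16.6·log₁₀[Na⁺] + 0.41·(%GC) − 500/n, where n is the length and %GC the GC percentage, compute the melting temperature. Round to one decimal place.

Length n = 37. Base counts: A=16, C=5, G=7, T=9
G+C = 12, so %GC = 12/37 × 100 = 32.432%
Salt term: 16.6 × (-3) = -49.8
GC term: 0.41 × 32.432 = 13.297; length term: −500/37 = −13.514
Tm = 81.5 + (-49.8) + 13.297 − 13.514 = 31.483 → 31.5°C

31.5°C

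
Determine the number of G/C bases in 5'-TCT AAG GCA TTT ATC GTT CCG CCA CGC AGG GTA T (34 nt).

17

Scanning the sequence gives A=7, T=10, C=9, G=8.
Total G or C: 8 + 9 = 17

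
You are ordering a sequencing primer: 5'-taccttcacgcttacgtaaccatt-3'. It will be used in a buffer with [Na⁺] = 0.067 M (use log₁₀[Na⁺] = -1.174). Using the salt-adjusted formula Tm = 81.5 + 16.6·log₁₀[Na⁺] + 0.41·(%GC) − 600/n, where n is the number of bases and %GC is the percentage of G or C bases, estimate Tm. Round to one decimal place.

Length n = 24. Base counts: T=8, G=2, C=8, A=6
G+C = 10, so %GC = 10/24 × 100 = 41.667%
Salt term: 16.6 × (-1.174) = -19.488
GC term: 0.41 × 41.667 = 17.083; length term: −600/24 = −25
Tm = 81.5 + (-19.488) + 17.083 − 25 = 54.095 → 54.1°C

54.1°C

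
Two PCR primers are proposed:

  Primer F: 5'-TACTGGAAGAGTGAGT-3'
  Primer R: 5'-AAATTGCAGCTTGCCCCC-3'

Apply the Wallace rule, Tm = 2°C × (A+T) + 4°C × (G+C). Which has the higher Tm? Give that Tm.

Primer F: A+T=9, G+C=7 → Tm = 2(9)+4(7) = 46°C
Primer R: A+T=8, G+C=10 → Tm = 2(8)+4(10) = 56°C
46°C vs 56°C → primer R is higher.

Primer R, 56°C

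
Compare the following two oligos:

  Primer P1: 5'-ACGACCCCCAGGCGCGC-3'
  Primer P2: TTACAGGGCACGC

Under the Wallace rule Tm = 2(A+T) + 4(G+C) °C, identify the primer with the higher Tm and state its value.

Primer P1: A+T=3, G+C=14 → Tm = 2(3)+4(14) = 62°C
Primer P2: A+T=5, G+C=8 → Tm = 2(5)+4(8) = 42°C
62°C vs 42°C → primer P1 is higher.

Primer P1, 62°C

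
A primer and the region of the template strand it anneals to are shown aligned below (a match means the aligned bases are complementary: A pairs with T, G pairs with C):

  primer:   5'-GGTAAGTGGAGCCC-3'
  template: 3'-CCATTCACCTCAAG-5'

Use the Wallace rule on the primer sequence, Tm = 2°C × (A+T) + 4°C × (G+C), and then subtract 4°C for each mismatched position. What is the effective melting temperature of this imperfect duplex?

38°C

Primer base counts: A=3, T=2, G=6, C=3 → A+T=5, G+C=9
Perfect-match Tm = 2(5) + 4(9) = 10 + 36 = 46°C
Mismatches (positions where the bases are not complementary): 2 (at positions 12, 13)
Effective Tm = 46 − 2×4 = 46 − 8 = 38°C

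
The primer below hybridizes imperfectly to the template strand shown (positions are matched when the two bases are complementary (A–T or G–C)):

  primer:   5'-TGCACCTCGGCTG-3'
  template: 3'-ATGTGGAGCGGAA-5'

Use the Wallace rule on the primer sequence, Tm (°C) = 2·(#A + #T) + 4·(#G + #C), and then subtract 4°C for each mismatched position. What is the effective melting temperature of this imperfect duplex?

Primer base counts: A=1, T=3, G=4, C=5 → A+T=4, G+C=9
Perfect-match Tm = 2(4) + 4(9) = 8 + 36 = 44°C
Mismatches (positions where the bases are not complementary): 3 (at positions 2, 10, 13)
Effective Tm = 44 − 3×4 = 44 − 12 = 32°C

32°C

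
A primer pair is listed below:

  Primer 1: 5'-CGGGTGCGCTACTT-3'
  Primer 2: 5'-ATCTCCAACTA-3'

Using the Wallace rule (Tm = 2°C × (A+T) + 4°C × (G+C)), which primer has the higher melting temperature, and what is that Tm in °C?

Primer 1, 46°C

Primer 1: A+T=5, G+C=9 → Tm = 2(5)+4(9) = 46°C
Primer 2: A+T=7, G+C=4 → Tm = 2(7)+4(4) = 30°C
46°C vs 30°C → primer 1 is higher.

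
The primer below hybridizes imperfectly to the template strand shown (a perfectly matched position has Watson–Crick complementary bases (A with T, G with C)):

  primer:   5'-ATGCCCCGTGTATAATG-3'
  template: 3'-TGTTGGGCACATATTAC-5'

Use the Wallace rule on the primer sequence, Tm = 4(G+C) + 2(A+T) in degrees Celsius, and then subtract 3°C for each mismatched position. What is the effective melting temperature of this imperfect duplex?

41°C

Primer base counts: A=4, T=5, G=4, C=4 → A+T=9, G+C=8
Perfect-match Tm = 2(9) + 4(8) = 18 + 32 = 50°C
Mismatches (positions where the bases are not complementary): 3 (at positions 2, 3, 4)
Effective Tm = 50 − 3×3 = 50 − 9 = 41°C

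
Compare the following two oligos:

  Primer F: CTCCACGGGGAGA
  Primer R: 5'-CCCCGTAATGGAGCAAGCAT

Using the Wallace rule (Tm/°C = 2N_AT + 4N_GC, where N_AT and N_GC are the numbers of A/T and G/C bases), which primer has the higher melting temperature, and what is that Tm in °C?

Primer F: A+T=4, G+C=9 → Tm = 2(4)+4(9) = 44°C
Primer R: A+T=9, G+C=11 → Tm = 2(9)+4(11) = 62°C
44°C vs 62°C → primer R is higher.

Primer R, 62°C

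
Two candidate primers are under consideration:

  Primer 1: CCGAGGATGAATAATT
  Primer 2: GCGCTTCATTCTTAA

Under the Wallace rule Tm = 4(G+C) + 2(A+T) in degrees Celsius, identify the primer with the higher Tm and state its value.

Primer 1, 44°C

Primer 1: A+T=10, G+C=6 → Tm = 2(10)+4(6) = 44°C
Primer 2: A+T=9, G+C=6 → Tm = 2(9)+4(6) = 42°C
44°C vs 42°C → primer 1 is higher.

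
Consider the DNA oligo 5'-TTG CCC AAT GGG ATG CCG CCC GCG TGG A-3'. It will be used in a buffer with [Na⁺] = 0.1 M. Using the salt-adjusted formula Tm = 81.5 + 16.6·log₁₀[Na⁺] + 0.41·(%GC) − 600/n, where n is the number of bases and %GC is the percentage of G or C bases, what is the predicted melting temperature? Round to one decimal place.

Length n = 28. Scanning the sequence gives A=4, C=9, T=5, G=10.
G+C = 19, so %GC = 19/28 × 100 = 67.857%
Salt term: 16.6 × (-1) = -16.6
GC term: 0.41 × 67.857 = 27.821; length term: −600/28 = −21.429
Tm = 81.5 + (-16.6) + 27.821 − 21.429 = 71.292 → 71.3°C

71.3°C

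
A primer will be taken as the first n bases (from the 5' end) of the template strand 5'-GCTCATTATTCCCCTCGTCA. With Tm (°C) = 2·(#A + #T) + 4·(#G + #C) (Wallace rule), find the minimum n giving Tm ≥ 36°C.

n = 13

First 12 bases: GCTCATTATTCC → Tm = 34°C (< 36°C)
First 13 bases: GCTCATTATTCCC → Tm = 38°C (≥ 36°C)
Since every base adds ≥2°C, Tm only increases with n, so the threshold is first crossed at n = 13.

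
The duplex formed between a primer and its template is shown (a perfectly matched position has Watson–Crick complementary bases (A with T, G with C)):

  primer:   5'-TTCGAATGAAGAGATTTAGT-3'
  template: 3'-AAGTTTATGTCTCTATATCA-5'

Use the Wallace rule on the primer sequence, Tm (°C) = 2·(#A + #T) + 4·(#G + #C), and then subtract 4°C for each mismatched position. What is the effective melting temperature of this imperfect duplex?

36°C

Primer base counts: A=7, T=7, G=5, C=1 → A+T=14, G+C=6
Perfect-match Tm = 2(14) + 4(6) = 28 + 24 = 52°C
Mismatches (positions where the bases are not complementary): 4 (at positions 4, 8, 9, 16)
Effective Tm = 52 − 4×4 = 52 − 16 = 36°C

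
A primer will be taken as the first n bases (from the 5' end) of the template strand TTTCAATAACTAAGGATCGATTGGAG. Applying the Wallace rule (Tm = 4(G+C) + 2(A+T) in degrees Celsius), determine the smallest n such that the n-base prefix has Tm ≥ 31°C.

First 13 bases: TTTCAATAACTAA → Tm = 30°C (< 31°C)
First 14 bases: TTTCAATAACTAAG → Tm = 34°C (≥ 31°C)
Since every base adds ≥2°C, Tm only increases with n, so the threshold is first crossed at n = 14.

n = 14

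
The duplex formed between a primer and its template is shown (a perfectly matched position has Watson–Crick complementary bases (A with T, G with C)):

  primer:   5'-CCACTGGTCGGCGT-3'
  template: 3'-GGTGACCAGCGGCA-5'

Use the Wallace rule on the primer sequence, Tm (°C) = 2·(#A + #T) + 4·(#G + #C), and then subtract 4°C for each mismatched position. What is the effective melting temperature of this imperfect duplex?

44°C

Primer base counts: A=1, T=3, G=5, C=5 → A+T=4, G+C=10
Perfect-match Tm = 2(4) + 4(10) = 8 + 40 = 48°C
Mismatches (positions where the bases are not complementary): 1 (at position 11)
Effective Tm = 48 − 1×4 = 48 − 4 = 44°C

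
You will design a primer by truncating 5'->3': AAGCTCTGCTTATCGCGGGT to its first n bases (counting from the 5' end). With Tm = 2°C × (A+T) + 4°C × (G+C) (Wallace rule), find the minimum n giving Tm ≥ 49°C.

n = 17

First 16 bases: AAGCTCTGCTTATCGC → Tm = 48°C (< 49°C)
First 17 bases: AAGCTCTGCTTATCGCG → Tm = 52°C (≥ 49°C)
Each additional base adds 2°C (A/T) or 4°C (G/C), so Tm is non-decreasing in n; n = 17 is the first length to reach 49°C.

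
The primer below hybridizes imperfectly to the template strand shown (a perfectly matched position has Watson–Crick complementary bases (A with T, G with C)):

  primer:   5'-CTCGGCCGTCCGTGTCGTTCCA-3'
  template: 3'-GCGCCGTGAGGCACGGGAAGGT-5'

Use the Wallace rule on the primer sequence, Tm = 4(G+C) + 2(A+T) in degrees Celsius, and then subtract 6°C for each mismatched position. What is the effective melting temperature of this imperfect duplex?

44°C

Primer base counts: A=1, T=6, G=6, C=9 → A+T=7, G+C=15
Perfect-match Tm = 2(7) + 4(15) = 14 + 60 = 74°C
Mismatches (positions where the bases are not complementary): 5 (at positions 2, 7, 8, 15, 17)
Effective Tm = 74 − 5×6 = 74 − 30 = 44°C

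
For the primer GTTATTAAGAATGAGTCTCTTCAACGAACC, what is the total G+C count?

Base counts: G=5, C=6, T=9, A=10
Total G or C: 5 + 6 = 11

11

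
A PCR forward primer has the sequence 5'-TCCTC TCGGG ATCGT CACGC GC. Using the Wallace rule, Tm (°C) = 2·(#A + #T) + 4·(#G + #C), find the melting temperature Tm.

Scanning the sequence gives C=9, T=5, G=6, A=2.
A+T = 7, G+C = 15
Tm = 2(7) + 4(15) = 14 + 60 = 74°C

74°C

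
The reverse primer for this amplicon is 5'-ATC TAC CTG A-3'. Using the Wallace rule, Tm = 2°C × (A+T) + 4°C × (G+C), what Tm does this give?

28°C

T=3, C=3, G=1, A=3
AT pairs contribute 6, GC pairs contribute 4.
Tm = 4·4 + 2·6 = 16 + 12 = 28°C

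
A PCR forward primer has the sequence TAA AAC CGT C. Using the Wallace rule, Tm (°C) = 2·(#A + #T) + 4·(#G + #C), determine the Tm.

Counting bases: G=1, T=2, C=3, A=4
A+T = 6, G+C = 4
Tm = 4·4 + 2·6 = 16 + 12 = 28°C

28°C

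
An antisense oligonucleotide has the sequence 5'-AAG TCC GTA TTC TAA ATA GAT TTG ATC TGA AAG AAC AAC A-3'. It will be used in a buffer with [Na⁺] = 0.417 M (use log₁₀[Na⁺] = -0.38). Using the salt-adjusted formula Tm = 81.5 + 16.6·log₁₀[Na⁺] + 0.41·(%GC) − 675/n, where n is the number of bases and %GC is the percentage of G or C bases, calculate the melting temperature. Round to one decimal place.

70.6°C

Length n = 40. G=6, C=6, T=11, A=17
G+C = 12, so %GC = 12/40 × 100 = 30%
Salt term: 16.6 × (-0.38) = -6.308
GC term: 0.41 × 30 = 12.3; length term: −675/40 = −16.875
Tm = 81.5 + (-6.308) + 12.3 − 16.875 = 70.617 → 70.6°C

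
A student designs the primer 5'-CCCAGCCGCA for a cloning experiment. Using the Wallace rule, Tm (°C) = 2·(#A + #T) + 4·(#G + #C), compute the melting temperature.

Counting bases: T=0, C=6, G=2, A=2
AT pairs contribute 2, GC pairs contribute 8.
Tm = 4·8 + 2·2 = 32 + 4 = 36°C

36°C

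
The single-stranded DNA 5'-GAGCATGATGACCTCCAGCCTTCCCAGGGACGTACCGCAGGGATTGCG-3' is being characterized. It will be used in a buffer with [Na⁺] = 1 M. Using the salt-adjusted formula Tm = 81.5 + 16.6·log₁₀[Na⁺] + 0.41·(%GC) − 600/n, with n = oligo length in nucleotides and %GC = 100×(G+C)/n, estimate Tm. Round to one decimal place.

94.6°C

Length n = 48. G=15, C=15, A=10, T=8
G+C = 30, so %GC = 30/48 × 100 = 62.5%
Salt term: 16.6 × (0) = 0
GC term: 0.41 × 62.5 = 25.625; length term: −600/48 = −12.5
Tm = 81.5 + (0) + 25.625 − 12.5 = 94.625 → 94.6°C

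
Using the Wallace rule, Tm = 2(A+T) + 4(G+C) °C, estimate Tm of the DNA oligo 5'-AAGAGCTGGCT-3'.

34°C

Base counts: G=4, A=3, C=2, T=2
A+T = 5, G+C = 6
Tm = 2×5 + 4×6 = 34°C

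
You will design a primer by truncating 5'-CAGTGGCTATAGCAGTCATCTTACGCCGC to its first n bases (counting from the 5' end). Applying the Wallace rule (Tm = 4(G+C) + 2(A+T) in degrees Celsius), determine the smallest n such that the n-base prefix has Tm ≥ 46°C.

n = 15

First 14 bases: CAGTGGCTATAGCA → Tm = 42°C (< 46°C)
First 15 bases: CAGTGGCTATAGCAG → Tm = 46°C (≥ 46°C)
Each additional base adds 2°C (A/T) or 4°C (G/C), so Tm is non-decreasing in n; n = 15 is the first length to reach 46°C.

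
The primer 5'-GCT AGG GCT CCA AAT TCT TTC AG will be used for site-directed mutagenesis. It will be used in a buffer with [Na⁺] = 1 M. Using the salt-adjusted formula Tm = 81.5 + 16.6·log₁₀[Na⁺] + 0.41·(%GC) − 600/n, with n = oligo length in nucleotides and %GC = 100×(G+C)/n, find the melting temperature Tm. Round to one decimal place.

Length n = 23. Scanning the sequence gives T=7, G=5, C=6, A=5.
G+C = 11, so %GC = 11/23 × 100 = 47.826%
Salt term: 16.6 × (0) = 0
GC term: 0.41 × 47.826 = 19.609; length term: −600/23 = −26.087
Tm = 81.5 + (0) + 19.609 − 26.087 = 75.022 → 75.0°C

75.0°C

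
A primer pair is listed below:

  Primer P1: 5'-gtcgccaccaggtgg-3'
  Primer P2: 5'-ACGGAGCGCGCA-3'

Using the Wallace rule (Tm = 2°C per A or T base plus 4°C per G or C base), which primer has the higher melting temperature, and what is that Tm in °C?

Primer P1, 52°C

Primer P1: A+T=4, G+C=11 → Tm = 2(4)+4(11) = 52°C
Primer P2: A+T=3, G+C=9 → Tm = 2(3)+4(9) = 42°C
52°C vs 42°C → primer P1 is higher.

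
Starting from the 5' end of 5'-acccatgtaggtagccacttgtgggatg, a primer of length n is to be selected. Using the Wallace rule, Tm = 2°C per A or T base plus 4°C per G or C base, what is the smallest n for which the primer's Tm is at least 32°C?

First 10 bases: ACCCATGTAG → Tm = 30°C (< 32°C)
First 11 bases: ACCCATGTAGG → Tm = 34°C (≥ 32°C)
Each additional base adds 2°C (A/T) or 4°C (G/C), so Tm is non-decreasing in n; n = 11 is the first length to reach 32°C.

n = 11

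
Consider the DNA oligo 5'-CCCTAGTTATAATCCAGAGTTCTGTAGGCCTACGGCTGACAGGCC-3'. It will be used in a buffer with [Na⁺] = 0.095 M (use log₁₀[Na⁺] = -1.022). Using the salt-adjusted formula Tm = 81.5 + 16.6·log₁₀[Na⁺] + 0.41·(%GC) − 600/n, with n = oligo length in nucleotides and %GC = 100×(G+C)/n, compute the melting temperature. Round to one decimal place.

73.1°C

Length n = 45. Scanning the sequence gives C=13, G=11, A=10, T=11.
G+C = 24, so %GC = 24/45 × 100 = 53.333%
Salt term: 16.6 × (-1.022) = -16.965
GC term: 0.41 × 53.333 = 21.867; length term: −600/45 = −13.333
Tm = 81.5 + (-16.965) + 21.867 − 13.333 = 73.069 → 73.1°C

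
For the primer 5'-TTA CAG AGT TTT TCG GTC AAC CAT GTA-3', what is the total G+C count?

Counting bases: T=10, C=5, G=5, A=7
Total G or C: 5 + 5 = 10

10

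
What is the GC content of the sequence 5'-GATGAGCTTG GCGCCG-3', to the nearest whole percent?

69%

Base counts: G=7, A=2, T=3, C=4
G+C = 7 + 4 = 11 out of 16 bases
%GC = 11/16 × 100 = 68.75% ≈ 69%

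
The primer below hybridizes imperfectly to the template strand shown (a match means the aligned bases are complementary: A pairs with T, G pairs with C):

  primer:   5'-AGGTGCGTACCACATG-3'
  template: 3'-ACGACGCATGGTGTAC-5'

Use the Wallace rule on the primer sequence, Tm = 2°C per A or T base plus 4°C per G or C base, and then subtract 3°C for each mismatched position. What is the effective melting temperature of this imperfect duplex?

Primer base counts: A=4, T=3, G=5, C=4 → A+T=7, G+C=9
Perfect-match Tm = 2(7) + 4(9) = 14 + 36 = 50°C
Mismatches (positions where the bases are not complementary): 2 (at positions 1, 3)
Effective Tm = 50 − 2×3 = 50 − 6 = 44°C

44°C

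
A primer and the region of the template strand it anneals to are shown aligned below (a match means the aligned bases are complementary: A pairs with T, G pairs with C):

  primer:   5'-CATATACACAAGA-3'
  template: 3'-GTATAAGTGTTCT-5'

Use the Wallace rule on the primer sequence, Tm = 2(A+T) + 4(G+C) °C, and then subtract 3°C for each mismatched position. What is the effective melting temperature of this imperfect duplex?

31°C

Primer base counts: A=7, T=2, G=1, C=3 → A+T=9, G+C=4
Perfect-match Tm = 2(9) + 4(4) = 18 + 16 = 34°C
Mismatches (positions where the bases are not complementary): 1 (at position 6)
Effective Tm = 34 − 1×3 = 34 − 3 = 31°C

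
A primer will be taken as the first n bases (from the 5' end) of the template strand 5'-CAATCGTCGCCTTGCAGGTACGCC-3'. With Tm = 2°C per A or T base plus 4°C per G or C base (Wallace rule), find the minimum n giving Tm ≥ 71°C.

n = 23

First 22 bases: CAATCGTCGCCTTGCAGGTACG → Tm = 70°C (< 71°C)
First 23 bases: CAATCGTCGCCTTGCAGGTACGC → Tm = 74°C (≥ 71°C)
Since every base adds ≥2°C, Tm only increases with n, so the threshold is first crossed at n = 23.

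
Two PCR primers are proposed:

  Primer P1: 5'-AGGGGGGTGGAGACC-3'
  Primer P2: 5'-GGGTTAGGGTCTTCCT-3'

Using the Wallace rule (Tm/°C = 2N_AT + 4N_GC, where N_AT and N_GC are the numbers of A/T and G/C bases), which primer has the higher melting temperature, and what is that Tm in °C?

Primer P1: A+T=4, G+C=11 → Tm = 2(4)+4(11) = 52°C
Primer P2: A+T=7, G+C=9 → Tm = 2(7)+4(9) = 50°C
52°C vs 50°C → primer P1 is higher.

Primer P1, 52°C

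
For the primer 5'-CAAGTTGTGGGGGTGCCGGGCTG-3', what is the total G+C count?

16

Counting bases: A=2, T=5, G=12, C=4
Total G or C: 12 + 4 = 16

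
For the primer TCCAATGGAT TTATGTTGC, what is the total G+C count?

C=3, A=4, G=4, T=8
G+C = 4 + 3 = 7

7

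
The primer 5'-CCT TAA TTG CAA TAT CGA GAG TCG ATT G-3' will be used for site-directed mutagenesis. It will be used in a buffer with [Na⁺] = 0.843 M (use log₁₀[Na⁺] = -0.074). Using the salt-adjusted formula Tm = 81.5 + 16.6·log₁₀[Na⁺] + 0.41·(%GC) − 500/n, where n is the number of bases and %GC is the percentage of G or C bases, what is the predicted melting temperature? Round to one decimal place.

Length n = 28. Counting bases: A=8, C=5, G=6, T=9
G+C = 11, so %GC = 11/28 × 100 = 39.286%
Salt term: 16.6 × (-0.074) = -1.228
GC term: 0.41 × 39.286 = 16.107; length term: −500/28 = −17.857
Tm = 81.5 + (-1.228) + 16.107 − 17.857 = 78.522 → 78.5°C

78.5°C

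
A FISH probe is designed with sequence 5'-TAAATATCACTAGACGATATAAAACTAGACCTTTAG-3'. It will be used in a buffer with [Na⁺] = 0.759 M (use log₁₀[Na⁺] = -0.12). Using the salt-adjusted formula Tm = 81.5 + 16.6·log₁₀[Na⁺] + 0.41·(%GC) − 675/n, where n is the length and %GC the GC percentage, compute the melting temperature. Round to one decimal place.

Length n = 36. Base counts: A=16, T=10, C=6, G=4
G+C = 10, so %GC = 10/36 × 100 = 27.778%
Salt term: 16.6 × (-0.12) = -1.992
GC term: 0.41 × 27.778 = 11.389; length term: −675/36 = −18.75
Tm = 81.5 + (-1.992) + 11.389 − 18.75 = 72.147 → 72.1°C

72.1°C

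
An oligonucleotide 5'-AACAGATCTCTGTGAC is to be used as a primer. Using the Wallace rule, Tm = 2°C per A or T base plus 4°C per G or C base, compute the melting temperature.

Counting bases: A=5, T=4, G=3, C=4
A+T = 9, G+C = 7
Tm = 2(9) + 4(7) = 18 + 28 = 46°C

46°C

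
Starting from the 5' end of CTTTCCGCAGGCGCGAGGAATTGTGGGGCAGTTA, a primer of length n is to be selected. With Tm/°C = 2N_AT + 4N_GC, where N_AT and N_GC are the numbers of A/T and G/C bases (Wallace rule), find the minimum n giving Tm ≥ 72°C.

First 22 bases: CTTTCCGCAGGCGCGAGGAATT → Tm = 70°C (< 72°C)
First 23 bases: CTTTCCGCAGGCGCGAGGAATTG → Tm = 74°C (≥ 72°C)
Since every base adds ≥2°C, Tm only increases with n, so the threshold is first crossed at n = 23.

n = 23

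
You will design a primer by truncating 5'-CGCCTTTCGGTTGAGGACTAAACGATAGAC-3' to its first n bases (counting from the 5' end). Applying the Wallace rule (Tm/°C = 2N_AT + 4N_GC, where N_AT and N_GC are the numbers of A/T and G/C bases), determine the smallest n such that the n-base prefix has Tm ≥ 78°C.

n = 26

First 25 bases: CGCCTTTCGGTTGAGGACTAAACGA → Tm = 76°C (< 78°C)
First 26 bases: CGCCTTTCGGTTGAGGACTAAACGAT → Tm = 78°C (≥ 78°C)
Since every base adds ≥2°C, Tm only increases with n, so the threshold is first crossed at n = 26.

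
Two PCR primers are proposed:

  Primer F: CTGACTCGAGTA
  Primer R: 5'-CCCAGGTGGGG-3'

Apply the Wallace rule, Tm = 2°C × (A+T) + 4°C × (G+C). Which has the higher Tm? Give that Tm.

Primer F: A+T=6, G+C=6 → Tm = 2(6)+4(6) = 36°C
Primer R: A+T=2, G+C=9 → Tm = 2(2)+4(9) = 40°C
36°C vs 40°C → primer R is higher.

Primer R, 40°C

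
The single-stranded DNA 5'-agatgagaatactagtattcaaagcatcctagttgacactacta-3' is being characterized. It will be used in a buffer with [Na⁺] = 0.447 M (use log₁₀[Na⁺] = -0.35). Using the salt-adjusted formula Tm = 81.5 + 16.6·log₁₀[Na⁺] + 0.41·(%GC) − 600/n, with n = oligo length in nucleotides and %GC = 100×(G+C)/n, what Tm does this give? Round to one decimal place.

Length n = 44. G=7, T=12, C=8, A=17
G+C = 15, so %GC = 15/44 × 100 = 34.091%
Salt term: 16.6 × (-0.35) = -5.81
GC term: 0.41 × 34.091 = 13.977; length term: −600/44 = −13.636
Tm = 81.5 + (-5.81) + 13.977 − 13.636 = 76.031 → 76.0°C

76.0°C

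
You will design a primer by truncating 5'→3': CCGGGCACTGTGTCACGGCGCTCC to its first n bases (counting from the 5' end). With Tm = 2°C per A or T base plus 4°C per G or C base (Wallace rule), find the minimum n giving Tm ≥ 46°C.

First 13 bases: CCGGGCACTGTGT → Tm = 44°C (< 46°C)
First 14 bases: CCGGGCACTGTGTC → Tm = 48°C (≥ 46°C)
Each additional base adds 2°C (A/T) or 4°C (G/C), so Tm is non-decreasing in n; n = 14 is the first length to reach 46°C.

n = 14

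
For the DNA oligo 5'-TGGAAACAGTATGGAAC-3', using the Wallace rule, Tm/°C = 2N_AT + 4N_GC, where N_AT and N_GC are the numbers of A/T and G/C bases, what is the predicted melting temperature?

48°C

Scanning the sequence gives A=7, G=5, C=2, T=3.
A+T = 10, G+C = 7
Tm = 4·7 + 2·10 = 28 + 20 = 48°C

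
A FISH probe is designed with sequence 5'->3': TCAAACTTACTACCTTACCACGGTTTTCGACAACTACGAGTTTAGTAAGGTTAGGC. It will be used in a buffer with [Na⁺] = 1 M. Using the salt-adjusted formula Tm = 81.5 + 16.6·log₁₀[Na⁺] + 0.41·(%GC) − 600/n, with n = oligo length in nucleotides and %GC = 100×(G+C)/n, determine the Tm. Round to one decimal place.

87.6°C

Length n = 56. C=13, G=10, T=17, A=16
G+C = 23, so %GC = 23/56 × 100 = 41.071%
Salt term: 16.6 × (0) = 0
GC term: 0.41 × 41.071 = 16.839; length term: −600/56 = −10.714
Tm = 81.5 + (0) + 16.839 − 10.714 = 87.625 → 87.6°C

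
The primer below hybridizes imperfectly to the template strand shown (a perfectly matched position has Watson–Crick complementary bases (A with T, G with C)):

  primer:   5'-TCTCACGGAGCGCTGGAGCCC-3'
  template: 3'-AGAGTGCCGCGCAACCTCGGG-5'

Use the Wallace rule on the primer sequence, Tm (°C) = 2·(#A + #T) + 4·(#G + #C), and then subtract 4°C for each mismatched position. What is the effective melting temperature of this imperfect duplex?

Primer base counts: A=3, T=3, G=7, C=8 → A+T=6, G+C=15
Perfect-match Tm = 2(6) + 4(15) = 12 + 60 = 72°C
Mismatches (positions where the bases are not complementary): 2 (at positions 9, 13)
Effective Tm = 72 − 2×4 = 72 − 8 = 64°C

64°C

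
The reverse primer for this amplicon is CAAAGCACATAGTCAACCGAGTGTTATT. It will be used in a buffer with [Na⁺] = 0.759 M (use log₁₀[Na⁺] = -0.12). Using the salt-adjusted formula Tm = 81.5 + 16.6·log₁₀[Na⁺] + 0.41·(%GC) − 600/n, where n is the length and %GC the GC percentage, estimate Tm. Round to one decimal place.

Length n = 28. Counting bases: G=5, C=6, A=10, T=7
G+C = 11, so %GC = 11/28 × 100 = 39.286%
Salt term: 16.6 × (-0.12) = -1.992
GC term: 0.41 × 39.286 = 16.107; length term: −600/28 = −21.429
Tm = 81.5 + (-1.992) + 16.107 − 21.429 = 74.186 → 74.2°C

74.2°C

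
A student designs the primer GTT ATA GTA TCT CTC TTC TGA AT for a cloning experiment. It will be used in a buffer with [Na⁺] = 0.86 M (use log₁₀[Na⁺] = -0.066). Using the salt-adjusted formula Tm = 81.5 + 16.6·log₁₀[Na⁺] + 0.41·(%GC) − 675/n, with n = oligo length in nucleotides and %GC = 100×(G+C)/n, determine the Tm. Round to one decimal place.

Length n = 23. Scanning the sequence gives T=11, C=4, A=5, G=3.
G+C = 7, so %GC = 7/23 × 100 = 30.435%
Salt term: 16.6 × (-0.066) = -1.096
GC term: 0.41 × 30.435 = 12.478; length term: −675/23 = −29.348
Tm = 81.5 + (-1.096) + 12.478 − 29.348 = 63.534 → 63.5°C

63.5°C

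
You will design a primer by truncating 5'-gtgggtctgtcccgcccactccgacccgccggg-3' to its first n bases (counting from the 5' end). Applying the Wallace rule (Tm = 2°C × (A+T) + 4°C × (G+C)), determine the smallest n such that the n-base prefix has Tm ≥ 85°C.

First 24 bases: GTGGGTCTGTCCCGCCCACTCCGA → Tm = 82°C (< 85°C)
First 25 bases: GTGGGTCTGTCCCGCCCACTCCGAC → Tm = 86°C (≥ 85°C)
Since every base adds ≥2°C, Tm only increases with n, so the threshold is first crossed at n = 25.

n = 25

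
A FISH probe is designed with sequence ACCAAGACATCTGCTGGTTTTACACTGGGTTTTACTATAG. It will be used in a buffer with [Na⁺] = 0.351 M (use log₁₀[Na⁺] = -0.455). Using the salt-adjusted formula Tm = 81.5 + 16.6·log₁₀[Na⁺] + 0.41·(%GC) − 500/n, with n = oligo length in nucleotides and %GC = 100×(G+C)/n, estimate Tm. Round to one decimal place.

Length n = 40. Scanning the sequence gives C=8, T=14, G=8, A=10.
G+C = 16, so %GC = 16/40 × 100 = 40%
Salt term: 16.6 × (-0.455) = -7.553
GC term: 0.41 × 40 = 16.4; length term: −500/40 = −12.5
Tm = 81.5 + (-7.553) + 16.4 − 12.5 = 77.847 → 77.8°C

77.8°C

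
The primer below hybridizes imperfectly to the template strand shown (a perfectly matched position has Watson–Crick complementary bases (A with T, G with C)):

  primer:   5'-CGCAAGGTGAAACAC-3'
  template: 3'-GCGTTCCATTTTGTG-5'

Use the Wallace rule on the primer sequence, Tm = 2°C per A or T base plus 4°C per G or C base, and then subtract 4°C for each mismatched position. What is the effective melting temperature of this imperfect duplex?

42°C

Primer base counts: A=6, T=1, G=4, C=4 → A+T=7, G+C=8
Perfect-match Tm = 2(7) + 4(8) = 14 + 32 = 46°C
Mismatches (positions where the bases are not complementary): 1 (at position 9)
Effective Tm = 46 − 1×4 = 46 − 4 = 42°C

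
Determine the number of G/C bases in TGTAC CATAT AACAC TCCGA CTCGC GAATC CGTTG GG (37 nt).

19

G=8, T=9, C=11, A=9
G+C = 8 + 11 = 19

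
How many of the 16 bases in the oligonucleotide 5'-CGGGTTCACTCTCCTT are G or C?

9

Base counts: G=3, C=6, T=6, A=1
G+C = 3 + 6 = 9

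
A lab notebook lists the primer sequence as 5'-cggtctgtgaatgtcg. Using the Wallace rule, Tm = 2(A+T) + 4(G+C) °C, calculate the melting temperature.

50°C

Base counts: G=6, A=2, T=5, C=3
AT pairs contribute 7, GC pairs contribute 9.
Tm = 2(7) + 4(9) = 14 + 36 = 50°C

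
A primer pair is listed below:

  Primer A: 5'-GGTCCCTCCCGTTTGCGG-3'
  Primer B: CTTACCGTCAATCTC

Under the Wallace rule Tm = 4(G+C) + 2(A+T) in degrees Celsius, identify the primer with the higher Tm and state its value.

Primer A: A+T=5, G+C=13 → Tm = 2(5)+4(13) = 62°C
Primer B: A+T=8, G+C=7 → Tm = 2(8)+4(7) = 44°C
62°C vs 44°C → primer A is higher.

Primer A, 62°C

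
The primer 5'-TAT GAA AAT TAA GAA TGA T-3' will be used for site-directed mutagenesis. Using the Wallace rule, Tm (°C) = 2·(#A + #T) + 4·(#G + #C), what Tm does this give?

A=10, G=3, T=6, C=0
So N_AT = 16 and N_GC = 3.
Tm = 2×16 + 4×3 = 44°C

44°C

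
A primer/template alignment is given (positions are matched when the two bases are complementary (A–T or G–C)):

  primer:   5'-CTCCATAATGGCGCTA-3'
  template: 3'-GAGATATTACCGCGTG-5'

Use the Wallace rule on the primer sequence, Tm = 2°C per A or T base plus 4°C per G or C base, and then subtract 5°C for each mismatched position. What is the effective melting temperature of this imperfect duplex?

33°C

Primer base counts: A=4, T=4, G=3, C=5 → A+T=8, G+C=8
Perfect-match Tm = 2(8) + 4(8) = 16 + 32 = 48°C
Mismatches (positions where the bases are not complementary): 3 (at positions 4, 15, 16)
Effective Tm = 48 − 3×5 = 48 − 15 = 33°C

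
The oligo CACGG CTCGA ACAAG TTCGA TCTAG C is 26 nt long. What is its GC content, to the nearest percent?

54%

Scanning the sequence gives A=7, C=8, G=6, T=5.
G+C = 6 + 8 = 14 out of 26 bases
%GC = 14/26 × 100 = 53.85% ≈ 54%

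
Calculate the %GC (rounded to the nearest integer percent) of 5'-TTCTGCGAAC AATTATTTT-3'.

26%

Base counts: A=5, C=3, T=9, G=2
G+C = 2 + 3 = 5 out of 19 bases
%GC = 5/19 × 100 = 26.32% ≈ 26%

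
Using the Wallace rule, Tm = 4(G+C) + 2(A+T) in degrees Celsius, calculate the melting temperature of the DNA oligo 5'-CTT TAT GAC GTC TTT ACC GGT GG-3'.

Base counts: C=5, T=9, G=6, A=3
A+T = 12, G+C = 11
Tm = 4·11 + 2·12 = 44 + 24 = 68°C

68°C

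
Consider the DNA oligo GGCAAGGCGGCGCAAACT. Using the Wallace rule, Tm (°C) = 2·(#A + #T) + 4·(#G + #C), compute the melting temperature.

60°C

Scanning the sequence gives T=1, A=5, G=7, C=5.
So N_AT = 6 and N_GC = 12.
Tm = 2(6) + 4(12) = 12 + 48 = 60°C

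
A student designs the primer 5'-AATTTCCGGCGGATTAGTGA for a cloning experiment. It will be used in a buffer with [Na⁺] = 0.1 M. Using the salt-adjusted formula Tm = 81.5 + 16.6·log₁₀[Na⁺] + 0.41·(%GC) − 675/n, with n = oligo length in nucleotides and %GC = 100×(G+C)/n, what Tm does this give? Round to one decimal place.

49.6°C

Length n = 20. Scanning the sequence gives T=6, A=5, G=6, C=3.
G+C = 9, so %GC = 9/20 × 100 = 45%
Salt term: 16.6 × (-1) = -16.6
GC term: 0.41 × 45 = 18.45; length term: −675/20 = −33.75
Tm = 81.5 + (-16.6) + 18.45 − 33.75 = 49.6 → 49.6°C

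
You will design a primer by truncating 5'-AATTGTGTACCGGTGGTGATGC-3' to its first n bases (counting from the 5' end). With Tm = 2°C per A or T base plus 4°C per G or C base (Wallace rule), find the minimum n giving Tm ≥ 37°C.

n = 13

First 12 bases: AATTGTGTACCG → Tm = 34°C (< 37°C)
First 13 bases: AATTGTGTACCGG → Tm = 38°C (≥ 37°C)
Each additional base adds 2°C (A/T) or 4°C (G/C), so Tm is non-decreasing in n; n = 13 is the first length to reach 37°C.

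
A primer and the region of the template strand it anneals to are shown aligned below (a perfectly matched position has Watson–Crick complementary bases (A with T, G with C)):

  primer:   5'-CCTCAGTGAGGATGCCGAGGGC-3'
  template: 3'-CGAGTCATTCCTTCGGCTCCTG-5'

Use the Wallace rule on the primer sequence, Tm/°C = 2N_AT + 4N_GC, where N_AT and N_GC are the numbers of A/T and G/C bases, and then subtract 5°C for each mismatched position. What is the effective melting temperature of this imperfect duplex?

Primer base counts: A=4, T=3, G=9, C=6 → A+T=7, G+C=15
Perfect-match Tm = 2(7) + 4(15) = 14 + 60 = 74°C
Mismatches (positions where the bases are not complementary): 4 (at positions 1, 8, 13, 21)
Effective Tm = 74 − 4×5 = 74 − 20 = 54°C

54°C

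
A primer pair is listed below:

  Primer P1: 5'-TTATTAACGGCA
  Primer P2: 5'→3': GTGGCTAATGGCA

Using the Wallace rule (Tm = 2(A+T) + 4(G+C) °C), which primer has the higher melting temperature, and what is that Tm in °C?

Primer P1: A+T=8, G+C=4 → Tm = 2(8)+4(4) = 32°C
Primer P2: A+T=6, G+C=7 → Tm = 2(6)+4(7) = 40°C
32°C vs 40°C → primer P2 is higher.

Primer P2, 40°C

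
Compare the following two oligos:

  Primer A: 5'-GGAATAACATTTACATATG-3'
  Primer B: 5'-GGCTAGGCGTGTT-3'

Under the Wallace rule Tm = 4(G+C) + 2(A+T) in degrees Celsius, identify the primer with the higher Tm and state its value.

Primer A, 48°C

Primer A: A+T=14, G+C=5 → Tm = 2(14)+4(5) = 48°C
Primer B: A+T=5, G+C=8 → Tm = 2(5)+4(8) = 42°C
48°C vs 42°C → primer A is higher.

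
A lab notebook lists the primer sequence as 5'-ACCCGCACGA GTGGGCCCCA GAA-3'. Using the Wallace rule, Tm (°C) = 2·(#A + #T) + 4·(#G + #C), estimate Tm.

78°C

Base counts: A=6, C=9, G=7, T=1
A+T = 7, G+C = 16
Tm = 4·16 + 2·7 = 64 + 14 = 78°C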